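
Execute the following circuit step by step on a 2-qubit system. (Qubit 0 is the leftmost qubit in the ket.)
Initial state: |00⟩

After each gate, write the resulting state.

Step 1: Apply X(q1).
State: |01⟩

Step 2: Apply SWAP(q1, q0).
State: |10⟩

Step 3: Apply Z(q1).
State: |10⟩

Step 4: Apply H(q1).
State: 1/√2|10⟩ + 1/√2|11⟩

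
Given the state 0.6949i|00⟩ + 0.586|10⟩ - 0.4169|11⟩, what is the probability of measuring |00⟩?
0.4829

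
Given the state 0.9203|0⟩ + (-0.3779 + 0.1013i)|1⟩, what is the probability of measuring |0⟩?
0.847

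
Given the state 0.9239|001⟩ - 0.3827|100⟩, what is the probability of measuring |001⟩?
0.8536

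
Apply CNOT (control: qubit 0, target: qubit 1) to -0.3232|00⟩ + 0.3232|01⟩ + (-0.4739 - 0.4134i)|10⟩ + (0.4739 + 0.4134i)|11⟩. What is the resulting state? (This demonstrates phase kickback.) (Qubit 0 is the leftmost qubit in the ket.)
-0.3232|00⟩ + 0.3232|01⟩ + (0.4739 + 0.4134i)|10⟩ + (-0.4739 - 0.4134i)|11⟩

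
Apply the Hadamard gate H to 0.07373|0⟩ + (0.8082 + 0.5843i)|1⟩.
(0.6236 + 0.4132i)|0⟩ + (-0.5193 - 0.4132i)|1⟩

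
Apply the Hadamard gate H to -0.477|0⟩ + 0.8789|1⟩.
0.2842|0⟩ - 0.9588|1⟩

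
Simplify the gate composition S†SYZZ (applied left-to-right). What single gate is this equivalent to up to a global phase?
Y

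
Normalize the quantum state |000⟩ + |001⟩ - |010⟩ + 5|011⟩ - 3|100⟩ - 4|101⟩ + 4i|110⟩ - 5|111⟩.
0.1031|000⟩ + 0.1031|001⟩ - 0.1031|010⟩ + 0.5157|011⟩ - 0.3094|100⟩ - 0.4126|101⟩ + 0.4126i|110⟩ - 0.5157|111⟩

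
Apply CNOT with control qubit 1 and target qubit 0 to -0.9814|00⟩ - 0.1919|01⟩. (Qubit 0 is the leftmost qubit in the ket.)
-0.9814|00⟩ - 0.1919|11⟩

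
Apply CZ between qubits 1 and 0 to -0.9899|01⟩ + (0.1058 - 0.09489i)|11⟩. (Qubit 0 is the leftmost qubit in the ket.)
-0.9899|01⟩ + (-0.1058 + 0.09489i)|11⟩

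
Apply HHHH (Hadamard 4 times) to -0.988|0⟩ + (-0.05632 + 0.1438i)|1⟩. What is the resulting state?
-0.988|0⟩ + (-0.05632 + 0.1438i)|1⟩

H² = I, so an even number of Hadamards cancels: H^4 = I and the state is unchanged.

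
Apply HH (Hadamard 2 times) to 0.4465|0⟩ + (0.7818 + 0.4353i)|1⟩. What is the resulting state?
0.4465|0⟩ + (0.7818 + 0.4353i)|1⟩

H² = I, so an even number of Hadamards cancels: H^2 = I and the state is unchanged.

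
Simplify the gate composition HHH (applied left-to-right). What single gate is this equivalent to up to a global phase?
H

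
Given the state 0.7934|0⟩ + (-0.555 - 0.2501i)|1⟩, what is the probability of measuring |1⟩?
0.3706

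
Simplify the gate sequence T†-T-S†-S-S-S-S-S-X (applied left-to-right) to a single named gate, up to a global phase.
X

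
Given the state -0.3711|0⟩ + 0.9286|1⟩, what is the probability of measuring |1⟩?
0.8623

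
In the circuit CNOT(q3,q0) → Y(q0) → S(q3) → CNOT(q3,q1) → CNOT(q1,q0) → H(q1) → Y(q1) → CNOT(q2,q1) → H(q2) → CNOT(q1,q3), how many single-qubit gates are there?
5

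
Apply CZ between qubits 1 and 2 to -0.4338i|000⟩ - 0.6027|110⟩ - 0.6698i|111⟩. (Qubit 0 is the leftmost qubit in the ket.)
-0.4338i|000⟩ - 0.6027|110⟩ + 0.6698i|111⟩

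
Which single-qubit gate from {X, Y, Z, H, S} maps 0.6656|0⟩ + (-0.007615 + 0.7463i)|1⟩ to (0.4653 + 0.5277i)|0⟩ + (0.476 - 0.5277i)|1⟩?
H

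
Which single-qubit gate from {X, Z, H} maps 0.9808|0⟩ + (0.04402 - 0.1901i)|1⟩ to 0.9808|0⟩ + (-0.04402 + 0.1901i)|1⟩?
Z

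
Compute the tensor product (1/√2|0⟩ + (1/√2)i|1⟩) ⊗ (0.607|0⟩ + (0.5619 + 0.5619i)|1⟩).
0.4292|00⟩ + (0.3973 + 0.3973i)|01⟩ + 0.4292i|10⟩ + (-0.3973 + 0.3973i)|11⟩

amp(|b₁b₂…⟩) = product of the factor amplitudes for bits b₁, b₂, …; only kets whose every factor amplitude is nonzero survive.
|00⟩: (1/√2)(0.607) = 0.4292
|01⟩: (1/√2)(0.5619 + 0.5619i) = (0.3973 + 0.3973i)
|10⟩: ((1/√2)i)(0.607) = 0.4292i
|11⟩: ((1/√2)i)(0.5619 + 0.5619i) = (-0.3973 + 0.3973i)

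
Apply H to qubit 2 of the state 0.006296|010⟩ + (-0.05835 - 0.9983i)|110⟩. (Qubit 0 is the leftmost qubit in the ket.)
0.004452|010⟩ + 0.004452|011⟩ + (-0.04126 - 0.7059i)|110⟩ + (-0.04126 - 0.7059i)|111⟩

H on qubit 2 mixes each pair of kets that differ only in qubit 2: amplitudes (a, b) of (|…0…⟩, |…1…⟩) become ((a + b)/√2, (a − b)/√2). Kets absent from the input have amplitude 0.
(|010⟩, |011⟩): (a, b) = (0.006296, 0) → (0.004452, 0.004452)
(|110⟩, |111⟩): (a, b) = ((-0.05835 - 0.9983i), 0) → ((-0.04126 - 0.7059i), (-0.04126 - 0.7059i))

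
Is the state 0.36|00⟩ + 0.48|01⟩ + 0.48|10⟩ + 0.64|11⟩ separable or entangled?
Separable

Writing the state as a|00⟩ + b|01⟩ + c|10⟩ + d|11⟩, it is a product state iff ad − bc = 0.
Here (a, b, c, d) = (0.36, 0.48, 0.48, 0.64): ad − bc = (0.36)(0.64) − (0.48)(0.48) = 0, so the state is separable.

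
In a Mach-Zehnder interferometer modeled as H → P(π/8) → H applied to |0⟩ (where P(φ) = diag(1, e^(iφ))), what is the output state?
(0.9619 + 0.1913i)|0⟩ + (0.03806 - 0.1913i)|1⟩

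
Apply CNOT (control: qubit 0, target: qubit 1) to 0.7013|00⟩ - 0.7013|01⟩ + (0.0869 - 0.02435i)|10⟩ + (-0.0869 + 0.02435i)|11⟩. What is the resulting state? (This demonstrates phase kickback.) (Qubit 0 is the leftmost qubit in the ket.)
0.7013|00⟩ - 0.7013|01⟩ + (-0.0869 + 0.02435i)|10⟩ + (0.0869 - 0.02435i)|11⟩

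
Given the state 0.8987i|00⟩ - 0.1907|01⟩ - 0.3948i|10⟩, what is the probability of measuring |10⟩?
0.1559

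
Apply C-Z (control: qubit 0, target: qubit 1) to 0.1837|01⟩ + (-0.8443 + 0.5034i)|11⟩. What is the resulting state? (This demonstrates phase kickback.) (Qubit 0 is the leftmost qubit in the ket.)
0.1837|01⟩ + (0.8443 - 0.5034i)|11⟩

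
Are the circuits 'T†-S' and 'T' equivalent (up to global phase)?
Yes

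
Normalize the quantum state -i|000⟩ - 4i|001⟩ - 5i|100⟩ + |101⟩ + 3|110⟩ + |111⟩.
-0.1374i|000⟩ - 0.5494i|001⟩ - 0.6868i|100⟩ + 0.1374|101⟩ + 0.4121|110⟩ + 0.1374|111⟩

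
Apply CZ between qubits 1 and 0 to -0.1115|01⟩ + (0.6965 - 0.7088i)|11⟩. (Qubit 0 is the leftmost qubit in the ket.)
-0.1115|01⟩ + (-0.6965 + 0.7088i)|11⟩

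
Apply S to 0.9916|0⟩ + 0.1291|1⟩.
0.9916|0⟩ + 0.1291i|1⟩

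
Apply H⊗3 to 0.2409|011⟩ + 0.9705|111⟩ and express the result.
0.4283|000⟩ - 0.4283|001⟩ - 0.4283|010⟩ + 0.4283|011⟩ - 0.258|100⟩ + 0.258|101⟩ + 0.258|110⟩ - 0.258|111⟩

H⊗3 gives amp(|y⟩) = (1/2√2) Σ_x (−1)^(x·y) amp(|x⟩), where x·y is the number of positions in which both x and y have a 1.
|000⟩: (0.2409 + 0.9705)/(2√2) = 0.4283
|001⟩: (-0.2409 - 0.9705)/(2√2) = -0.4283
|010⟩: (-0.2409 - 0.9705)/(2√2) = -0.4283
|011⟩: (0.2409 + 0.9705)/(2√2) = 0.4283
|100⟩: (0.2409 - 0.9705)/(2√2) = -0.258
|101⟩: (-0.2409 + 0.9705)/(2√2) = 0.258
|110⟩: (-0.2409 + 0.9705)/(2√2) = 0.258
|111⟩: (0.2409 - 0.9705)/(2√2) = -0.258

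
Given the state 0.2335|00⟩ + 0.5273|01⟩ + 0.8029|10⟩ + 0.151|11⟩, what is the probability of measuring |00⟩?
0.05452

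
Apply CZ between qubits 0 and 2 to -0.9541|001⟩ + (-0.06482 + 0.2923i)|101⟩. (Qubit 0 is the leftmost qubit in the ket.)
-0.9541|001⟩ + (0.06482 - 0.2923i)|101⟩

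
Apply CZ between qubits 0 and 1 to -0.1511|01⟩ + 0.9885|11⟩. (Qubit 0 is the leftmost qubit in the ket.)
-0.1511|01⟩ - 0.9885|11⟩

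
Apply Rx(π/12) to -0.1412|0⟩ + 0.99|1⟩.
(-0.14 - 0.1292i)|0⟩ + (0.9815 + 0.01843i)|1⟩

Rx(π/12) = [[cos(θ/2), −i·sin(θ/2)], [−i·sin(θ/2), cos(θ/2)]]; θ = π/12, cos(θ/2) ≈ 0.991445, sin(θ/2) ≈ 0.130526.
With a = amp(|0⟩) = -0.1412 and b = amp(|1⟩) = 0.99:
new amp(|0⟩) = (0.991445)·a + (-0.130526i)·b = (-0.14 - 0.1292i)
new amp(|1⟩) = (-0.130526i)·a + (0.991445)·b = (0.9815 + 0.01843i)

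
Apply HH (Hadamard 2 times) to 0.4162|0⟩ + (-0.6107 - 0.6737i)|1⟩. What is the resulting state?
0.4162|0⟩ + (-0.6107 - 0.6737i)|1⟩

H² = I, so an even number of Hadamards cancels: H^2 = I and the state is unchanged.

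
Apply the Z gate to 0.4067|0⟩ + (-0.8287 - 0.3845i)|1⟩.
0.4067|0⟩ + (0.8287 + 0.3845i)|1⟩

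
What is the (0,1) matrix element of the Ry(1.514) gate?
-0.6867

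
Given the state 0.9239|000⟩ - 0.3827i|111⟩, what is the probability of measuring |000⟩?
0.8536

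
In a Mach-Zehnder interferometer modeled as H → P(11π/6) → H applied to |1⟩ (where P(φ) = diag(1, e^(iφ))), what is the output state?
(0.06699 + 0.25i)|0⟩ + (0.933 - 0.25i)|1⟩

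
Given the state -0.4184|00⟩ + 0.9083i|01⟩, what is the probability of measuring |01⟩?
0.825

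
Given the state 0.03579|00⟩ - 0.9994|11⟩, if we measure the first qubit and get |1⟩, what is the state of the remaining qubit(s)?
-|1⟩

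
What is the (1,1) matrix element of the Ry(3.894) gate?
-0.3674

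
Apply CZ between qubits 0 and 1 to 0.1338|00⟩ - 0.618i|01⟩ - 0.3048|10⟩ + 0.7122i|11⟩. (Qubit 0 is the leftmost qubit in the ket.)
0.1338|00⟩ - 0.618i|01⟩ - 0.3048|10⟩ - 0.7122i|11⟩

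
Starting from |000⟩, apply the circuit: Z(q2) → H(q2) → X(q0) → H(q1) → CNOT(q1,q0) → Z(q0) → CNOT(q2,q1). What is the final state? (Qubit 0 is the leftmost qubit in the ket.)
1/2|001⟩ + 1/2|010⟩ - 1/2|100⟩ - 1/2|111⟩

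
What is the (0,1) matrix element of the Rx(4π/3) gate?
-0.866i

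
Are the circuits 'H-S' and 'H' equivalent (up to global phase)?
No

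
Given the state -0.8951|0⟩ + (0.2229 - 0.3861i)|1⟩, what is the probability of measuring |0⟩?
0.8012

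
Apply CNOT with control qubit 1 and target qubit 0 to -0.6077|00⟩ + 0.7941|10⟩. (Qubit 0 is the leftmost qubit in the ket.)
-0.6077|00⟩ + 0.7941|10⟩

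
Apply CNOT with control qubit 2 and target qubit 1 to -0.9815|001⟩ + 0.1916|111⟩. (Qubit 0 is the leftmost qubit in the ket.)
-0.9815|011⟩ + 0.1916|101⟩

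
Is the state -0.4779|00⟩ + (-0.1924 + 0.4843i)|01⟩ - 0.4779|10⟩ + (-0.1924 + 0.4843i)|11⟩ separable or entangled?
Separable

Writing the state as a|00⟩ + b|01⟩ + c|10⟩ + d|11⟩, it is a product state iff ad − bc = 0.
Here (a, b, c, d) = (-0.4779, (-0.1924 + 0.4843i), -0.4779, (-0.1924 + 0.4843i)): ad − bc = (-0.4779)(-0.1924 + 0.4843i) − (-0.1924 + 0.4843i)(-0.4779) = 0, so the state is separable.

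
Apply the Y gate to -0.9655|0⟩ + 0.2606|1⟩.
-0.2606i|0⟩ - 0.9655i|1⟩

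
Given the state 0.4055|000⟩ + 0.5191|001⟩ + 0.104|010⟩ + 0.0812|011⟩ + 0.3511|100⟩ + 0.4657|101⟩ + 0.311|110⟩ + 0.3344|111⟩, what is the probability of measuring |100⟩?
0.1233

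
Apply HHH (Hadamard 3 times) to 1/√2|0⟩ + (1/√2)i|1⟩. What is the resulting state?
(1/2 + (1/2)i)|0⟩ + (1/2 - (1/2)i)|1⟩

H² = I, so H^3 = H: a single Hadamard. With (a, b) = (1/√2, (1/√2)i), H gives ((a + b)/√2, (a − b)/√2) = ((1/2 + (1/2)i), (1/2 - (1/2)i)).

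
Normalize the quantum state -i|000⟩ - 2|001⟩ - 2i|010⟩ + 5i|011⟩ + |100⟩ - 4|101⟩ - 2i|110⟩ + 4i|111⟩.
-0.1187i|000⟩ - 0.2374|001⟩ - 0.2374i|010⟩ + 0.5934i|011⟩ + 0.1187|100⟩ - 0.4747|101⟩ - 0.2374i|110⟩ + 0.4747i|111⟩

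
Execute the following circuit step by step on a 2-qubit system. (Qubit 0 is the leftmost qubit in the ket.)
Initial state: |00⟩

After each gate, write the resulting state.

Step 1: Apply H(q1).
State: 1/√2|00⟩ + 1/√2|01⟩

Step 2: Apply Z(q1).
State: 1/√2|00⟩ - 1/√2|01⟩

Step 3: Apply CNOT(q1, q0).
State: 1/√2|00⟩ - 1/√2|11⟩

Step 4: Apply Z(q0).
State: 1/√2|00⟩ + 1/√2|11⟩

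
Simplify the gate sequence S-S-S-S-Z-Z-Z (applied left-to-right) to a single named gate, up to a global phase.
Z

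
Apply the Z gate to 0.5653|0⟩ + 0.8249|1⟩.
0.5653|0⟩ - 0.8249|1⟩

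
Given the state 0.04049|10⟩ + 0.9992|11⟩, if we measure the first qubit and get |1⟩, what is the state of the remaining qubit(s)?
0.04049|0⟩ + 0.9992|1⟩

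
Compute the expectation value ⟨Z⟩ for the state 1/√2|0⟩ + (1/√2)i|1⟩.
0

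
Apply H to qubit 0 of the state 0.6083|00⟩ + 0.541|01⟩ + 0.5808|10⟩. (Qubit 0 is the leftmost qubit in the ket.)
0.8408|00⟩ + 0.3825|01⟩ + 0.01945|10⟩ + 0.3825|11⟩

H on qubit 0 mixes each pair of kets that differ only in qubit 0: amplitudes (a, b) of (|…0…⟩, |…1…⟩) become ((a + b)/√2, (a − b)/√2). Kets absent from the input have amplitude 0.
(|00⟩, |10⟩): (a, b) = (0.6083, 0.5808) → (0.8408, 0.01945)
(|01⟩, |11⟩): (a, b) = (0.541, 0) → (0.3825, 0.3825)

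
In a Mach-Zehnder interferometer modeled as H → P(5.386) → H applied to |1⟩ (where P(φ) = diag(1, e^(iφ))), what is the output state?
(0.1881 + 0.3908i)|0⟩ + (0.8119 - 0.3908i)|1⟩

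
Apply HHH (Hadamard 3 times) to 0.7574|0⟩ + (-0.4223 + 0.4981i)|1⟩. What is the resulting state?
(0.237 + 0.3522i)|0⟩ + (0.8342 - 0.3522i)|1⟩

H² = I, so H^3 = H: a single Hadamard. With (a, b) = (0.7574, (-0.4223 + 0.4981i)), H gives ((a + b)/√2, (a − b)/√2) = ((0.237 + 0.3522i), (0.8342 - 0.3522i)).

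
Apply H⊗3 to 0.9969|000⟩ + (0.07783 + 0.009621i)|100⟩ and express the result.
(0.38 + 0.003402i)|000⟩ + (0.38 + 0.003402i)|001⟩ + (0.38 + 0.003402i)|010⟩ + (0.38 + 0.003402i)|011⟩ + (0.3249 - 0.003402i)|100⟩ + (0.3249 - 0.003402i)|101⟩ + (0.3249 - 0.003402i)|110⟩ + (0.3249 - 0.003402i)|111⟩

H⊗3 gives amp(|y⟩) = (1/2√2) Σ_x (−1)^(x·y) amp(|x⟩), where x·y is the number of positions in which both x and y have a 1.
|000⟩: (0.9969 + (0.07783 + 0.009621i))/(2√2) = (0.38 + 0.003402i)
|001⟩: (0.9969 + (0.07783 + 0.009621i))/(2√2) = (0.38 + 0.003402i)
|010⟩: (0.9969 + (0.07783 + 0.009621i))/(2√2) = (0.38 + 0.003402i)
|011⟩: (0.9969 + (0.07783 + 0.009621i))/(2√2) = (0.38 + 0.003402i)
|100⟩: (0.9969 - (0.07783 + 0.009621i))/(2√2) = (0.3249 - 0.003402i)
|101⟩: (0.9969 - (0.07783 + 0.009621i))/(2√2) = (0.3249 - 0.003402i)
|110⟩: (0.9969 - (0.07783 + 0.009621i))/(2√2) = (0.3249 - 0.003402i)
|111⟩: (0.9969 - (0.07783 + 0.009621i))/(2√2) = (0.3249 - 0.003402i)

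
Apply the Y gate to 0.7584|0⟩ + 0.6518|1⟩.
-0.6518i|0⟩ + 0.7584i|1⟩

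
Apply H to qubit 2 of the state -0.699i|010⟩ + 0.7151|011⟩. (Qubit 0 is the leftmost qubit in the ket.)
(0.5057 - 0.4943i)|010⟩ + (-0.5057 - 0.4943i)|011⟩

H on qubit 2 mixes each pair of kets that differ only in qubit 2: amplitudes (a, b) of (|…0…⟩, |…1…⟩) become ((a + b)/√2, (a − b)/√2). Kets absent from the input have amplitude 0.
(|010⟩, |011⟩): (a, b) = (-0.699i, 0.7151) → ((0.5057 - 0.4943i), (-0.5057 - 0.4943i))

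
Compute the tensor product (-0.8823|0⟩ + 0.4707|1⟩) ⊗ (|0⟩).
-0.8823|00⟩ + 0.4707|10⟩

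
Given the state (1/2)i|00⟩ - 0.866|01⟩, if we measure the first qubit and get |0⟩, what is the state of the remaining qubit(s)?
0.5i|0⟩ - 0.866|1⟩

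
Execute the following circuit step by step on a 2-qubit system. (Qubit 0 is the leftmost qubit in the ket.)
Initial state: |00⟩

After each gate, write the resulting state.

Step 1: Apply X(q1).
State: |01⟩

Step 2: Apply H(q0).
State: 1/√2|01⟩ + 1/√2|11⟩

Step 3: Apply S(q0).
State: 1/√2|01⟩ + (1/√2)i|11⟩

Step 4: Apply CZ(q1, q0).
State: 1/√2|01⟩ - (1/√2)i|11⟩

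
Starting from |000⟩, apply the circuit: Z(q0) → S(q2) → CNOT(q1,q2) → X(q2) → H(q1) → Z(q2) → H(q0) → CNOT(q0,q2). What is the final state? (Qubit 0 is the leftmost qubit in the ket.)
-1/2|001⟩ - 1/2|011⟩ - 1/2|100⟩ - 1/2|110⟩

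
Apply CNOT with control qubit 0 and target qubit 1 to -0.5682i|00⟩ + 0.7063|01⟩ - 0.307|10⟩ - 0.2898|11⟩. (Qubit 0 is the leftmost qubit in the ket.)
-0.5682i|00⟩ + 0.7063|01⟩ - 0.2898|10⟩ - 0.307|11⟩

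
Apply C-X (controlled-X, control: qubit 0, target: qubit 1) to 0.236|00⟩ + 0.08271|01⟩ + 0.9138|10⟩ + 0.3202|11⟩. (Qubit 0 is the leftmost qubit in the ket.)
0.236|00⟩ + 0.08271|01⟩ + 0.3202|10⟩ + 0.9138|11⟩

C-X leaves the control-|0⟩ kets |00⟩, |01⟩ unchanged and applies X to qubit 1 on the control-|1⟩ pair (|10⟩, |11⟩).
X = [[0, 1], [1, 0]].
With a = amp(|10⟩) = 0.9138 and b = amp(|11⟩) = 0.3202:
new amp(|10⟩) = (1)·b = 0.3202
new amp(|11⟩) = (1)·a = 0.9138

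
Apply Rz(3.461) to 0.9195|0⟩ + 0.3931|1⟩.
(-0.1462 - 0.9078i)|0⟩ + (-0.06251 + 0.3881i)|1⟩

Rz(3.461) = [[e^(−iθ/2), 0], [0, e^(iθ/2)]] with e^(±iθ/2) = cos(θ/2) ± i·sin(θ/2); θ = 3.461, cos(θ/2) ≈ -0.159026, sin(θ/2) ≈ 0.987274.
With a = amp(|0⟩) = 0.9195 and b = amp(|1⟩) = 0.3931:
new amp(|0⟩) = (-0.159026 - 0.987274i)·a = (-0.1462 - 0.9078i)
new amp(|1⟩) = (-0.159026 + 0.987274i)·b = (-0.06251 + 0.3881i)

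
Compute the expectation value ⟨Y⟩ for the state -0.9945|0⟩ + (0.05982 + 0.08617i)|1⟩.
-0.1714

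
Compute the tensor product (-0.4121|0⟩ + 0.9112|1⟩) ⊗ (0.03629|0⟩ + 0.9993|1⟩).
-0.01496|00⟩ - 0.4118|01⟩ + 0.03307|10⟩ + 0.9106|11⟩

amp(|b₁b₂…⟩) = product of the factor amplitudes for bits b₁, b₂, …; only kets whose every factor amplitude is nonzero survive.
|00⟩: (-0.4121)(0.03629) = -0.01496
|01⟩: (-0.4121)(0.9993) = -0.4118
|10⟩: (0.9112)(0.03629) = 0.03307
|11⟩: (0.9112)(0.9993) = 0.9106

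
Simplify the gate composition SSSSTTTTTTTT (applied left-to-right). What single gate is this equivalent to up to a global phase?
I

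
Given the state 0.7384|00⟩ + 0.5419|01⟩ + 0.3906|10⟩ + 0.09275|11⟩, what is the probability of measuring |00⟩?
0.5452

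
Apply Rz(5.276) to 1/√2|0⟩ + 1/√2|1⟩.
(-0.6193 - 0.3412i)|0⟩ + (-0.6193 + 0.3412i)|1⟩

Rz(5.276) = [[e^(−iθ/2), 0], [0, e^(iθ/2)]] with e^(±iθ/2) = cos(θ/2) ± i·sin(θ/2); θ = 5.276, cos(θ/2) ≈ -0.875854, sin(θ/2) ≈ 0.482575.
With a = amp(|0⟩) = 1/√2 and b = amp(|1⟩) = 1/√2:
new amp(|0⟩) = (-0.875854 - 0.482575i)·a = (-0.6193 - 0.3412i)
new amp(|1⟩) = (-0.875854 + 0.482575i)·b = (-0.6193 + 0.3412i)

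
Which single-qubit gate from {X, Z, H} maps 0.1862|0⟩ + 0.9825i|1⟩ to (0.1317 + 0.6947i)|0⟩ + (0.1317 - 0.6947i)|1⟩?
H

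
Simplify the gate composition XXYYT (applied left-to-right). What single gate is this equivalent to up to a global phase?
T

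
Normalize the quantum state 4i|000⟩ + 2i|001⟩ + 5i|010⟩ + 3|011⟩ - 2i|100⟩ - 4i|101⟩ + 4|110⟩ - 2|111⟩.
0.4126i|000⟩ + 0.2063i|001⟩ + 0.5157i|010⟩ + 0.3094|011⟩ - 0.2063i|100⟩ - 0.4126i|101⟩ + 0.4126|110⟩ - 0.2063|111⟩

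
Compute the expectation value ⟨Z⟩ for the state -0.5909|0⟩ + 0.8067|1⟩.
-0.3016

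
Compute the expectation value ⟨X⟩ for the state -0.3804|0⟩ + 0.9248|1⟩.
-0.7036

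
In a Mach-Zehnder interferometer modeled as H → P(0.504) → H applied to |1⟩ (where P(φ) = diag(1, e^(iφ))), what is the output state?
(0.06217 - 0.2415i)|0⟩ + (0.9378 + 0.2415i)|1⟩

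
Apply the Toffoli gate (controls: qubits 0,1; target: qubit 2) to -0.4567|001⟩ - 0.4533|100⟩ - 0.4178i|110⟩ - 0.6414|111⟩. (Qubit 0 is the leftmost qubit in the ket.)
-0.4567|001⟩ - 0.4533|100⟩ - 0.6414|110⟩ - 0.4178i|111⟩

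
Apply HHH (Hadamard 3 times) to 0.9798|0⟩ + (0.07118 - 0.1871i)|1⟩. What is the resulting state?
(0.7432 - 0.1323i)|0⟩ + (0.6425 + 0.1323i)|1⟩

H² = I, so H^3 = H: a single Hadamard. With (a, b) = (0.9798, (0.07118 - 0.1871i)), H gives ((a + b)/√2, (a − b)/√2) = ((0.7432 - 0.1323i), (0.6425 + 0.1323i)).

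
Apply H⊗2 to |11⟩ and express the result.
1/2|00⟩ - 1/2|01⟩ - 1/2|10⟩ + 1/2|11⟩

H⊗2 gives amp(|y⟩) = (1/2) Σ_x (−1)^(x·y) amp(|x⟩), where x·y is the number of positions in which both x and y have a 1.
|00⟩: (1)/2 = 1/2
|01⟩: (-1)/2 = -1/2
|10⟩: (-1)/2 = -1/2
|11⟩: (1)/2 = 1/2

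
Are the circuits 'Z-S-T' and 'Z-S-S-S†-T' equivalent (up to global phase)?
Yes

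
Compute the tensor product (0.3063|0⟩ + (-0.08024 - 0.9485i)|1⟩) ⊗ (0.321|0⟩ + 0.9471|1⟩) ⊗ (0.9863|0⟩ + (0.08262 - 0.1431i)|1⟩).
0.09698|000⟩ + (0.008123 - 0.01407i)|001⟩ + 0.2861|010⟩ + (0.02397 - 0.04151i)|011⟩ + (-0.0254 - 0.3003i)|100⟩ + (-0.0457 - 0.02147i)|101⟩ + (-0.07495 - 0.886i)|110⟩ + (-0.1348 - 0.06334i)|111⟩

amp(|b₁b₂…⟩) = product of the factor amplitudes for bits b₁, b₂, …; only kets whose every factor amplitude is nonzero survive.
|000⟩: (0.3063)(0.321)(0.9863) = 0.09698
|001⟩: (0.3063)(0.321)(0.08262 - 0.1431i) = (0.008123 - 0.01407i)
|010⟩: (0.3063)(0.9471)(0.9863) = 0.2861
|011⟩: (0.3063)(0.9471)(0.08262 - 0.1431i) = (0.02397 - 0.04151i)
|100⟩: (-0.08024 - 0.9485i)(0.321)(0.9863) = (-0.0254 - 0.3003i)
|101⟩: (-0.08024 - 0.9485i)(0.321)(0.08262 - 0.1431i) = (-0.0457 - 0.02147i)
|110⟩: (-0.08024 - 0.9485i)(0.9471)(0.9863) = (-0.07495 - 0.886i)
|111⟩: (-0.08024 - 0.9485i)(0.9471)(0.08262 - 0.1431i) = (-0.1348 - 0.06334i)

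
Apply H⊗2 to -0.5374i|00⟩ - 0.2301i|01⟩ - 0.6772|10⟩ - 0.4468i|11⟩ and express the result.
(-0.3386 - 0.6072i)|00⟩ + (-0.3386 + 0.06975i)|01⟩ + (0.3386 - 0.1604i)|10⟩ + (0.3386 - 0.3771i)|11⟩

H⊗2 gives amp(|y⟩) = (1/2) Σ_x (−1)^(x·y) amp(|x⟩), where x·y is the number of positions in which both x and y have a 1.
|00⟩: (-0.5374i - 0.2301i - 0.6772 - 0.4468i)/2 = (-0.3386 - 0.6072i)
|01⟩: (-0.5374i + 0.2301i - 0.6772 + 0.4468i)/2 = (-0.3386 + 0.06975i)
|10⟩: (-0.5374i - 0.2301i + 0.6772 + 0.4468i)/2 = (0.3386 - 0.1604i)
|11⟩: (-0.5374i + 0.2301i + 0.6772 - 0.4468i)/2 = (0.3386 - 0.3771i)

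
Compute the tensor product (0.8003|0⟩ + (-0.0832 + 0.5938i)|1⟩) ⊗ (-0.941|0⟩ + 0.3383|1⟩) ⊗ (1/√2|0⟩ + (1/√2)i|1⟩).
-0.5325|000⟩ - 0.5325i|001⟩ + 0.1914|010⟩ + 0.1914i|011⟩ + (0.05536 - 0.3951i)|100⟩ + (0.3951 + 0.05536i)|101⟩ + (-0.0199 + 0.142i)|110⟩ + (-0.142 - 0.0199i)|111⟩

amp(|b₁b₂…⟩) = product of the factor amplitudes for bits b₁, b₂, …; only kets whose every factor amplitude is nonzero survive.
|000⟩: (0.8003)(-0.941)(1/√2) = -0.5325
|001⟩: (0.8003)(-0.941)((1/√2)i) = -0.5325i
|010⟩: (0.8003)(0.3383)(1/√2) = 0.1914
|011⟩: (0.8003)(0.3383)((1/√2)i) = 0.1914i
|100⟩: (-0.0832 + 0.5938i)(-0.941)(1/√2) = (0.05536 - 0.3951i)
|101⟩: (-0.0832 + 0.5938i)(-0.941)((1/√2)i) = (0.3951 + 0.05536i)
|110⟩: (-0.0832 + 0.5938i)(0.3383)(1/√2) = (-0.0199 + 0.142i)
|111⟩: (-0.0832 + 0.5938i)(0.3383)((1/√2)i) = (-0.142 - 0.0199i)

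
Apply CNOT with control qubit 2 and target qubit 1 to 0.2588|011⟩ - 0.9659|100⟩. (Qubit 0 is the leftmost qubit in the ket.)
0.2588|001⟩ - 0.9659|100⟩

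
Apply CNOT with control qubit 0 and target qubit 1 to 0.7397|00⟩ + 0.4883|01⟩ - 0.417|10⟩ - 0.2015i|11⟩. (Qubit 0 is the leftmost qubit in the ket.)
0.7397|00⟩ + 0.4883|01⟩ - 0.2015i|10⟩ - 0.417|11⟩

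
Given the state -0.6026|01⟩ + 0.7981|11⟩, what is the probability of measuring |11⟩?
0.637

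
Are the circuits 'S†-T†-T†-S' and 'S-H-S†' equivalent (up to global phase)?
No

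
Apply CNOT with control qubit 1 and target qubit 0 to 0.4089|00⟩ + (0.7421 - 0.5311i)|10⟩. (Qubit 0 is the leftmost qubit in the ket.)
0.4089|00⟩ + (0.7421 - 0.5311i)|10⟩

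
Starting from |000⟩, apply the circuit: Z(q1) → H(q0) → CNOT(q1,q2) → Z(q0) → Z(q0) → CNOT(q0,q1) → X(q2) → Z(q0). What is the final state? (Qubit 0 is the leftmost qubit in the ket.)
1/√2|001⟩ - 1/√2|111⟩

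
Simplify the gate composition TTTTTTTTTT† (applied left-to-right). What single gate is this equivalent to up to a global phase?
I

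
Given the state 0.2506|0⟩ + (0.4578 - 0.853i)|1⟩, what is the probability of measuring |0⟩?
0.0628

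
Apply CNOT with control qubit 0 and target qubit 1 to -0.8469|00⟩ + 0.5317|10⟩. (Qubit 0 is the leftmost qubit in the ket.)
-0.8469|00⟩ + 0.5317|11⟩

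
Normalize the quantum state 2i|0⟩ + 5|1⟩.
0.3714i|0⟩ + 0.9285|1⟩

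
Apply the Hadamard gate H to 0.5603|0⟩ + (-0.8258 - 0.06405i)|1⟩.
(-0.1877 - 0.04529i)|0⟩ + (0.9801 + 0.04529i)|1⟩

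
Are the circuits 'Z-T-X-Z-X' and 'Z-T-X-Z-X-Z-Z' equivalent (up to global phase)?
Yes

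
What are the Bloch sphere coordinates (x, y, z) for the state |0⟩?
(0, 0, 1)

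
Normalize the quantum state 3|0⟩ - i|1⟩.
0.9487|0⟩ - 0.3162i|1⟩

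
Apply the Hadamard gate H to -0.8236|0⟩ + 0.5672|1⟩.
-0.1813|0⟩ - 0.9834|1⟩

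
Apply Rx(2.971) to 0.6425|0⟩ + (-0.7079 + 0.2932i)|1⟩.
(0.3469 + 0.7053i)|0⟩ + (-0.06031 - 0.6152i)|1⟩

Rx(2.971) = [[cos(θ/2), −i·sin(θ/2)], [−i·sin(θ/2), cos(θ/2)]]; θ = 2.971, cos(θ/2) ≈ 0.0851929, sin(θ/2) ≈ 0.996364.
With a = amp(|0⟩) = 0.6425 and b = amp(|1⟩) = (-0.7079 + 0.2932i):
new amp(|0⟩) = (0.0851929)·a + (-0.996364i)·b = (0.3469 + 0.7053i)
new amp(|1⟩) = (-0.996364i)·a + (0.0851929)·b = (-0.06031 - 0.6152i)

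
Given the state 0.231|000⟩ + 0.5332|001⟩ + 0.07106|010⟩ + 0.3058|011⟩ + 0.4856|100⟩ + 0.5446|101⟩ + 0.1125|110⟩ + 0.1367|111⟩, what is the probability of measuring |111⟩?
0.01869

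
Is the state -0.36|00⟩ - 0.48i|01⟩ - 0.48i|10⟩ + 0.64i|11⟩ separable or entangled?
Entangled

Writing the state as a|00⟩ + b|01⟩ + c|10⟩ + d|11⟩, it is a product state iff ad − bc = 0.
Here (a, b, c, d) = (-0.36, -0.48i, -0.48i, 0.64i): ad − bc = (-0.36)(0.64i) − (-0.48i)(-0.48i) = (0.2304 - 0.2304i) ≠ 0, so the state is entangled.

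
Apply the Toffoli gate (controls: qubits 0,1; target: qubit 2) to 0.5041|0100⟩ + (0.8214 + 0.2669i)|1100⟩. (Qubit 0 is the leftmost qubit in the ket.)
0.5041|0100⟩ + (0.8214 + 0.2669i)|1110⟩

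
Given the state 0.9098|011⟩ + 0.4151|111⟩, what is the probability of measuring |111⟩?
0.1723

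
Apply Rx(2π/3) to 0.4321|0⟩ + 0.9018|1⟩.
(0.2161 - 0.781i)|0⟩ + (0.4509 - 0.3742i)|1⟩

Rx(2π/3) = [[cos(θ/2), −i·sin(θ/2)], [−i·sin(θ/2), cos(θ/2)]]; θ = 2π/3, cos(θ/2) ≈ 0.5, sin(θ/2) ≈ 0.866025.
With a = amp(|0⟩) = 0.4321 and b = amp(|1⟩) = 0.9018:
new amp(|0⟩) = (0.5)·a + (-0.866025i)·b = (0.2161 - 0.781i)
new amp(|1⟩) = (-0.866025i)·a + (0.5)·b = (0.4509 - 0.3742i)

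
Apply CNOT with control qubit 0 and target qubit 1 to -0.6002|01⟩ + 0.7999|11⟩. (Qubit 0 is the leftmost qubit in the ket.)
-0.6002|01⟩ + 0.7999|10⟩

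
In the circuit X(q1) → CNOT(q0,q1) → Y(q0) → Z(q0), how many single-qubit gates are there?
3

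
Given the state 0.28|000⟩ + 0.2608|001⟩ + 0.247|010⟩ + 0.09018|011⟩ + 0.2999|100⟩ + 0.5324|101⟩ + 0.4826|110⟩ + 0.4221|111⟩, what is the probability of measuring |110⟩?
0.2329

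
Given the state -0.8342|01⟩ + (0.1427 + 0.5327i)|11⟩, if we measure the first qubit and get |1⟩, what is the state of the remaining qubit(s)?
(0.2588 + 0.9659i)|1⟩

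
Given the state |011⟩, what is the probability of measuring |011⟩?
1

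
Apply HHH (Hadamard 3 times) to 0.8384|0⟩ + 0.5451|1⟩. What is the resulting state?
0.9783|0⟩ + 0.2074|1⟩

H² = I, so H^3 = H: a single Hadamard. With (a, b) = (0.8384, 0.5451), H gives ((a + b)/√2, (a − b)/√2) = (0.9783, 0.2074).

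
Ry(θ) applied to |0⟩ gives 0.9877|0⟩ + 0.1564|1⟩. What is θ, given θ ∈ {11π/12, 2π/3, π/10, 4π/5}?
π/10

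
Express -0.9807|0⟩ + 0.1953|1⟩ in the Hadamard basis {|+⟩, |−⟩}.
-0.5554|+⟩ - 0.8316|−⟩

With |ψ⟩ = α|0⟩ + β|1⟩, the Hadamard-basis coefficients are ⟨+|ψ⟩ = (α + β)/√2 and ⟨−|ψ⟩ = (α − β)/√2.
Here α = -0.9807, β = 0.1953: (α + β)/√2 = -0.5554, (α − β)/√2 = -0.8316.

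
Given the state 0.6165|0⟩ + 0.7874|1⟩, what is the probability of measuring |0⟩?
0.3801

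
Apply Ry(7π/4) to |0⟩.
-0.9239|0⟩ + 0.3827|1⟩

Ry(7π/4) = [[cos(θ/2), −sin(θ/2)], [sin(θ/2), cos(θ/2)]]; θ = 7π/4, cos(θ/2) ≈ -0.92388, sin(θ/2) ≈ 0.382683.
With a = amp(|0⟩) = 1 and b = amp(|1⟩) = 0:
new amp(|0⟩) = (-0.92388)·a + (-0.382683)·b = -0.9239
new amp(|1⟩) = (0.382683)·a + (-0.92388)·b = 0.3827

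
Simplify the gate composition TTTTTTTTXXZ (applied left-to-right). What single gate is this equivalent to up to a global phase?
Z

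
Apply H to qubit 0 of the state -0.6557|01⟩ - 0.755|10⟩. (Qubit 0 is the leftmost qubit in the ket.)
-0.5339|00⟩ - 0.4636|01⟩ + 0.5339|10⟩ - 0.4636|11⟩

H on qubit 0 mixes each pair of kets that differ only in qubit 0: amplitudes (a, b) of (|…0…⟩, |…1…⟩) become ((a + b)/√2, (a − b)/√2). Kets absent from the input have amplitude 0.
(|00⟩, |10⟩): (a, b) = (0, -0.755) → (-0.5339, 0.5339)
(|01⟩, |11⟩): (a, b) = (-0.6557, 0) → (-0.4636, -0.4636)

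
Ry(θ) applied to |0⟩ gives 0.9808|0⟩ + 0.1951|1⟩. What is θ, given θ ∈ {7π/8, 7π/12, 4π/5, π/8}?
π/8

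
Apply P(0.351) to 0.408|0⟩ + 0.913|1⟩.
0.408|0⟩ + (0.8573 + 0.3139i)|1⟩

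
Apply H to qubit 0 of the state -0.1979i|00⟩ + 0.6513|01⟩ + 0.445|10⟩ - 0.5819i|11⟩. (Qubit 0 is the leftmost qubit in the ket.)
(0.3147 - 0.1399i)|00⟩ + (0.4605 - 0.4115i)|01⟩ + (-0.3147 - 0.1399i)|10⟩ + (0.4605 + 0.4115i)|11⟩

H on qubit 0 mixes each pair of kets that differ only in qubit 0: amplitudes (a, b) of (|…0…⟩, |…1…⟩) become ((a + b)/√2, (a − b)/√2). Kets absent from the input have amplitude 0.
(|00⟩, |10⟩): (a, b) = (-0.1979i, 0.445) → ((0.3147 - 0.1399i), (-0.3147 - 0.1399i))
(|01⟩, |11⟩): (a, b) = (0.6513, -0.5819i) → ((0.4605 - 0.4115i), (0.4605 + 0.4115i))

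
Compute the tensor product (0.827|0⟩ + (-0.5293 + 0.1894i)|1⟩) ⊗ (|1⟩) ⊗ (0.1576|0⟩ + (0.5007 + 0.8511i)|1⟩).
0.1303|010⟩ + (0.4141 + 0.7039i)|011⟩ + (-0.08342 + 0.02985i)|110⟩ + (-0.4262 - 0.3557i)|111⟩

amp(|b₁b₂…⟩) = product of the factor amplitudes for bits b₁, b₂, …; only kets whose every factor amplitude is nonzero survive.
|010⟩: (0.827)(1)(0.1576) = 0.1303
|011⟩: (0.827)(1)(0.5007 + 0.8511i) = (0.4141 + 0.7039i)
|110⟩: (-0.5293 + 0.1894i)(1)(0.1576) = (-0.08342 + 0.02985i)
|111⟩: (-0.5293 + 0.1894i)(1)(0.5007 + 0.8511i) = (-0.4262 - 0.3557i)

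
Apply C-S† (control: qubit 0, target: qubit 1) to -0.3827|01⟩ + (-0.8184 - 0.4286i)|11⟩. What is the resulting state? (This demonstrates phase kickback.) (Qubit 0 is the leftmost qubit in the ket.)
-0.3827|01⟩ + (-0.4286 + 0.8184i)|11⟩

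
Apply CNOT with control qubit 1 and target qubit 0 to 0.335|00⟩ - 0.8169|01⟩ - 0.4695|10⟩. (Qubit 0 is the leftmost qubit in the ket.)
0.335|00⟩ - 0.4695|10⟩ - 0.8169|11⟩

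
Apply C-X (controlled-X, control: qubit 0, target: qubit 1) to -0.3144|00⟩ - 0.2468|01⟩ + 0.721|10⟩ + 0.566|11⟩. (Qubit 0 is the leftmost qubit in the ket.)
-0.3144|00⟩ - 0.2468|01⟩ + 0.566|10⟩ + 0.721|11⟩

C-X leaves the control-|0⟩ kets |00⟩, |01⟩ unchanged and applies X to qubit 1 on the control-|1⟩ pair (|10⟩, |11⟩).
X = [[0, 1], [1, 0]].
With a = amp(|10⟩) = 0.721 and b = amp(|11⟩) = 0.566:
new amp(|10⟩) = (1)·b = 0.566
new amp(|11⟩) = (1)·a = 0.721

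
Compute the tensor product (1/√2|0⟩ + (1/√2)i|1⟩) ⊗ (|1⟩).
1/√2|01⟩ + (1/√2)i|11⟩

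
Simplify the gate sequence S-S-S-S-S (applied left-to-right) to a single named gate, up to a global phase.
S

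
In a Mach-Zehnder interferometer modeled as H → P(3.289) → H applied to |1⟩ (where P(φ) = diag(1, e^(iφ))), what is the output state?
(0.9946 + 0.07344i)|0⟩ + (0.005422 - 0.07344i)|1⟩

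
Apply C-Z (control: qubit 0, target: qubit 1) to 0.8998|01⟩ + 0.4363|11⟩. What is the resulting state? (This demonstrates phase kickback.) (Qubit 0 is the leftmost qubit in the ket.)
0.8998|01⟩ - 0.4363|11⟩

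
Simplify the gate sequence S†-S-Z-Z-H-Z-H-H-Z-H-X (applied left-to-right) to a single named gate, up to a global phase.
X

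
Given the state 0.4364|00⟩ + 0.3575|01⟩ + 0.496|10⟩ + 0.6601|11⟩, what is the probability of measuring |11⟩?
0.4357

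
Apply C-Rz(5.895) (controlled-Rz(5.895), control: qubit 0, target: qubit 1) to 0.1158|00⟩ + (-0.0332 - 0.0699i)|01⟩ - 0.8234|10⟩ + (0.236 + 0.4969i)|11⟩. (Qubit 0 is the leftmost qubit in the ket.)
0.1158|00⟩ + (-0.0332 - 0.0699i)|01⟩ + (0.8079 + 0.1588i)|10⟩ + (-0.3274 - 0.4421i)|11⟩

C-Rz(5.895) leaves the control-|0⟩ kets |00⟩, |01⟩ unchanged and applies Rz(5.895) to qubit 1 on the control-|1⟩ pair (|10⟩, |11⟩).
Rz(5.895) = [[e^(−iθ/2), 0], [0, e^(iθ/2)]] with e^(±iθ/2) = cos(θ/2) ± i·sin(θ/2); θ = 5.895, cos(θ/2) ≈ -0.981223, sin(θ/2) ≈ 0.192876.
With a = amp(|10⟩) = -0.8234 and b = amp(|11⟩) = (0.236 + 0.4969i):
new amp(|10⟩) = (-0.981223 - 0.192876i)·a = (0.8079 + 0.1588i)
new amp(|11⟩) = (-0.981223 + 0.192876i)·b = (-0.3274 - 0.4421i)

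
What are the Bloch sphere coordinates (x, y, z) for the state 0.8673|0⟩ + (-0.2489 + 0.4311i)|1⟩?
(-0.4317, 0.7478, 0.5044)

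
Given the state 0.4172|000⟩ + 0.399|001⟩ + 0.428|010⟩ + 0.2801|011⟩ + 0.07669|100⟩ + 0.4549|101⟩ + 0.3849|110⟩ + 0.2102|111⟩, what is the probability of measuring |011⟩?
0.07846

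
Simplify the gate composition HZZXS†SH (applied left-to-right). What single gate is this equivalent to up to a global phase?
Z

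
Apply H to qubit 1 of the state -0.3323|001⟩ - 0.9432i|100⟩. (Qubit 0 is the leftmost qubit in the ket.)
-0.235|001⟩ - 0.235|011⟩ - 0.6669i|100⟩ - 0.6669i|110⟩

H on qubit 1 mixes each pair of kets that differ only in qubit 1: amplitudes (a, b) of (|…0…⟩, |…1…⟩) become ((a + b)/√2, (a − b)/√2). Kets absent from the input have amplitude 0.
(|001⟩, |011⟩): (a, b) = (-0.3323, 0) → (-0.235, -0.235)
(|100⟩, |110⟩): (a, b) = (-0.9432i, 0) → (-0.6669i, -0.6669i)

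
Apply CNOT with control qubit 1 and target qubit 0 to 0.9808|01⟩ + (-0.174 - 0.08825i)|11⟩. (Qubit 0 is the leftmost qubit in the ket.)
(-0.174 - 0.08825i)|01⟩ + 0.9808|11⟩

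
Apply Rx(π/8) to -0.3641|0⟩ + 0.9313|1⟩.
(-0.3571 - 0.1817i)|0⟩ + (0.9134 + 0.07103i)|1⟩

Rx(π/8) = [[cos(θ/2), −i·sin(θ/2)], [−i·sin(θ/2), cos(θ/2)]]; θ = π/8, cos(θ/2) ≈ 0.980785, sin(θ/2) ≈ 0.19509.
With a = amp(|0⟩) = -0.3641 and b = amp(|1⟩) = 0.9313:
new amp(|0⟩) = (0.980785)·a + (-0.19509i)·b = (-0.3571 - 0.1817i)
new amp(|1⟩) = (-0.19509i)·a + (0.980785)·b = (0.9134 + 0.07103i)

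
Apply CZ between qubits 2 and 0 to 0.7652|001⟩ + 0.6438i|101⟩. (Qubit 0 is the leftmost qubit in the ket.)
0.7652|001⟩ - 0.6438i|101⟩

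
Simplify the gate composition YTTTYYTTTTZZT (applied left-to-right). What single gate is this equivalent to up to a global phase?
Y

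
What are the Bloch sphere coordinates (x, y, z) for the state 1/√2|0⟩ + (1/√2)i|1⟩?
(0, 1, 0)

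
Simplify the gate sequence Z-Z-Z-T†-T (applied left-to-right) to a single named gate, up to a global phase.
Z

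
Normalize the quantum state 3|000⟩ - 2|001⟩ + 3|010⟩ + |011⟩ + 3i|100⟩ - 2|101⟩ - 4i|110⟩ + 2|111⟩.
0.4009|000⟩ - 0.2673|001⟩ + 0.4009|010⟩ + 0.1336|011⟩ + 0.4009i|100⟩ - 0.2673|101⟩ - 0.5345i|110⟩ + 0.2673|111⟩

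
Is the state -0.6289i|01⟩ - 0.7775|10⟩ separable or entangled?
Entangled

Writing the state as a|00⟩ + b|01⟩ + c|10⟩ + d|11⟩, it is a product state iff ad − bc = 0.
Here (a, b, c, d) = (0, -0.6289i, -0.7775, 0): ad − bc = (0)(0) − (-0.6289i)(-0.7775) = -0.489i ≠ 0, so the state is entangled.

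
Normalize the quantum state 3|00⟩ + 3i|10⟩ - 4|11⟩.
0.5145|00⟩ + 0.5145i|10⟩ - 0.686|11⟩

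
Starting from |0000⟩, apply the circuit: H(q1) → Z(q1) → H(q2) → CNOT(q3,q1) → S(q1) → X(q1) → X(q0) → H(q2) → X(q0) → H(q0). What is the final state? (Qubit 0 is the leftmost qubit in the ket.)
-(1/2)i|0000⟩ + 1/2|0100⟩ - (1/2)i|1000⟩ + 1/2|1100⟩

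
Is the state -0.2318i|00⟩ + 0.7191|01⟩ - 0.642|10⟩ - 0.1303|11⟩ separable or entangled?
Entangled

Writing the state as a|00⟩ + b|01⟩ + c|10⟩ + d|11⟩, it is a product state iff ad − bc = 0.
Here (a, b, c, d) = (-0.2318i, 0.7191, -0.642, -0.1303): ad − bc = (-0.2318i)(-0.1303) − (0.7191)(-0.642) = (0.4617 + 0.0302i) ≠ 0, so the state is entangled.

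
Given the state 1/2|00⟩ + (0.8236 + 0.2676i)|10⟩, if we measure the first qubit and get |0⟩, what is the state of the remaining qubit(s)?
|0⟩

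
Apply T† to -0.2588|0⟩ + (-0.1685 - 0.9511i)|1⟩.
-0.2588|0⟩ + (-0.7917 - 0.5534i)|1⟩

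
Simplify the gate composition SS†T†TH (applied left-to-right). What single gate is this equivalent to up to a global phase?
H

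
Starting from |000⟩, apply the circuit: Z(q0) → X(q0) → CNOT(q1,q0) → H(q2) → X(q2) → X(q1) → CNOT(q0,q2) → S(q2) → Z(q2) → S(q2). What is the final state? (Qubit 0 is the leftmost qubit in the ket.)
1/√2|110⟩ + 1/√2|111⟩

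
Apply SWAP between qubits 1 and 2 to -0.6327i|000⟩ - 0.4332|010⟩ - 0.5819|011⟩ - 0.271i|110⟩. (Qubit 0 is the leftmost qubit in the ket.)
-0.6327i|000⟩ - 0.4332|001⟩ - 0.5819|011⟩ - 0.271i|101⟩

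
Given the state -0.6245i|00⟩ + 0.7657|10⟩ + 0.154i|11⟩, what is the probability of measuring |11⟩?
0.02372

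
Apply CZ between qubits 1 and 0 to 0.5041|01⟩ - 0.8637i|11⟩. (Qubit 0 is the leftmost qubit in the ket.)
0.5041|01⟩ + 0.8637i|11⟩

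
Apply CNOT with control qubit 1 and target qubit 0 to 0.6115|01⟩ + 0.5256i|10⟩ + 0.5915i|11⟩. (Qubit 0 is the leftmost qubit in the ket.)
0.5915i|01⟩ + 0.5256i|10⟩ + 0.6115|11⟩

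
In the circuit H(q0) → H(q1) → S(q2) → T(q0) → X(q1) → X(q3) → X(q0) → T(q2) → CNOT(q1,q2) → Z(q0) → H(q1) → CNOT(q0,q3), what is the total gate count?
12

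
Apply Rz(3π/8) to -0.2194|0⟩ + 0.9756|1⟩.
(-0.1824 + 0.1219i)|0⟩ + (0.8112 + 0.542i)|1⟩

Rz(3π/8) = [[e^(−iθ/2), 0], [0, e^(iθ/2)]] with e^(±iθ/2) = cos(θ/2) ± i·sin(θ/2); θ = 3π/8, cos(θ/2) ≈ 0.83147, sin(θ/2) ≈ 0.55557.
With a = amp(|0⟩) = -0.2194 and b = amp(|1⟩) = 0.9756:
new amp(|0⟩) = (0.83147 - 0.55557i)·a = (-0.1824 + 0.1219i)
new amp(|1⟩) = (0.83147 + 0.55557i)·b = (0.8112 + 0.542i)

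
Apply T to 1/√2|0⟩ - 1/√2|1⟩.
1/√2|0⟩ + (-1/2 - (1/2)i)|1⟩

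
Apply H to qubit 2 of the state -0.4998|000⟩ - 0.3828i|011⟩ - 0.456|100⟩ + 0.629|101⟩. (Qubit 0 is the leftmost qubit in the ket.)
-0.3534|000⟩ - 0.3534|001⟩ - 0.2707i|010⟩ + 0.2707i|011⟩ + 0.1223|100⟩ - 0.7672|101⟩

H on qubit 2 mixes each pair of kets that differ only in qubit 2: amplitudes (a, b) of (|…0…⟩, |…1…⟩) become ((a + b)/√2, (a − b)/√2). Kets absent from the input have amplitude 0.
(|000⟩, |001⟩): (a, b) = (-0.4998, 0) → (-0.3534, -0.3534)
(|010⟩, |011⟩): (a, b) = (0, -0.3828i) → (-0.2707i, 0.2707i)
(|100⟩, |101⟩): (a, b) = (-0.456, 0.629) → (0.1223, -0.7672)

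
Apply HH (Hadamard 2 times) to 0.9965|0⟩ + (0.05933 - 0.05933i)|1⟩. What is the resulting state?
0.9965|0⟩ + (0.05933 - 0.05933i)|1⟩

H² = I, so an even number of Hadamards cancels: H^2 = I and the state is unchanged.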